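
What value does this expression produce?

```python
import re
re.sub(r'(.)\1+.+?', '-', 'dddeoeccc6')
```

After group 1 captures some text, `\1` only succeeds where that same text appears again.
Matches: at [0:4] → 'ddde'; at [6:10] → 'ccc6'.
`sub` substitutes '-' at each match site.

'-oe-'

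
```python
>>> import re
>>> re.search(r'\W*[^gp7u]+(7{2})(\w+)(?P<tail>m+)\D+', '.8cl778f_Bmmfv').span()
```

The match spans [0:14] → '.8cl778f_Bmmfv'.

(0, 14)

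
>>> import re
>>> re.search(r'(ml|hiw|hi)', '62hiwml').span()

(2, 5)

The regex engine tests alternatives in the order written; an earlier branch that matches wins even if a later one would match more.
`re.search` scans for the first position where the pattern succeeds.
The match spans [2:5] → 'hiw'.
Captured: group 1 = 'hiw'.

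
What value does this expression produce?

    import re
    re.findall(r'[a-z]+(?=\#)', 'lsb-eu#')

The `(?=…)`/`(?<=…)` assertion just peeks at neighbouring text; it doesn't advance the match position.
Walking the string: at [4:6] → 'eu'.
With no groups in the pattern, `findall` gives back each whole match — 1 here.

['eu']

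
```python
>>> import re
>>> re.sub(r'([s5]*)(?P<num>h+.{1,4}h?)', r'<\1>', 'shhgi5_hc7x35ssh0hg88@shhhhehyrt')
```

'<s>c7x3<5ss>8@<s>t'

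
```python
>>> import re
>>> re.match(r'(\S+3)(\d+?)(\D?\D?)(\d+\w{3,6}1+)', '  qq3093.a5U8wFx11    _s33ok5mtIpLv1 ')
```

None

The pattern matches one or more of a non-whitespace character, then the literal '3' (captured); then one or more of a digit (lazy) (captured); then optionally a non-digit, then optionally a non-digit (captured); then one or more of a digit, then 3 to 6 of a word character, then one or more of a literal '1' (captured).
`re.match` only tries the pattern at the start of the string.
Here the string doesn't start with a match, so the call returns None.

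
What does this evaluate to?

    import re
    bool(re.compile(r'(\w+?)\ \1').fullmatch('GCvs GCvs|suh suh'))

`re.fullmatch` requires the pattern to consume the entire string.
Here the string isn't matched end-to-end, so the call returns None, and `bool(None)` is False.

False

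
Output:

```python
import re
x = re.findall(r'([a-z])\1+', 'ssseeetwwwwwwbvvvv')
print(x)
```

['s', 'e', 'w', 'v']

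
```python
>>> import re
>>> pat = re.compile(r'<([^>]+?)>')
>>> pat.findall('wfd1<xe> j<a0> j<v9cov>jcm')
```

['xe', 'a0', 'v9cov']

Matches: at [4:8] match '<xe>', group 1 = 'xe'; at [10:14] match '<a0>', group 1 = 'a0'; at [16:23] match '<v9cov>', group 1 = 'v9cov'.
`findall` collects group 1 from each match (3 total).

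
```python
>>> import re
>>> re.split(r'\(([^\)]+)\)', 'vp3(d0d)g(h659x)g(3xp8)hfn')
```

['vp3', 'd0d', 'g', 'h659x', 'g', '3xp8', 'hfn']

`re.split` interleaves the captured-group text with the surrounding fragments.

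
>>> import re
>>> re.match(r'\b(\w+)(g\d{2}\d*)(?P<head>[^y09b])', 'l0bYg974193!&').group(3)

'!'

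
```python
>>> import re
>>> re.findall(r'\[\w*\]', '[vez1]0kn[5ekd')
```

Matches: at [0:6] → '[vez1]'.
`findall` yields the raw match text (1 of them) because the pattern has no groups.

['[vez1]']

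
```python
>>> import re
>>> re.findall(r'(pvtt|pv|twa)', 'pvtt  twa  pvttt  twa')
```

The regex engine tests alternatives in the order written; an earlier branch that matches wins even if a later one would match more.
Walking the string: at [0:4] match 'pvtt', group 1 = 'pvtt'; at [6:9] match 'twa', group 1 = 'twa'; at [11:15] match 'pvtt', group 1 = 'pvtt'; at [18:21] match 'twa', group 1 = 'twa'.
With a single group, `findall` returns only what that group captured — 4 items.

['pvtt', 'twa', 'pvtt', 'twa']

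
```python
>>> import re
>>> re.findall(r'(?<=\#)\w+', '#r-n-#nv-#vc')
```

Lookahead/lookbehind check context without consuming it, so the matched span excludes the asserted characters.
With no groups in the pattern, `findall` gives back each whole match — 3 here.

['r', 'nv', 'vc']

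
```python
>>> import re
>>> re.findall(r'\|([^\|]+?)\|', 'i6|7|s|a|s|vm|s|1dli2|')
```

Matches: at [2:5] match '|7|', group 1 = '7'; at [6:9] match '|a|', group 1 = 'a'; at [10:14] match '|vm|', group 1 = 'vm'; at [15:22] match '|1dli2|', group 1 = '1dli2'.
One capturing group, so `findall` returns just the captured substring from each match — 4 in all.

['7', 'a', 'vm', '1dli2']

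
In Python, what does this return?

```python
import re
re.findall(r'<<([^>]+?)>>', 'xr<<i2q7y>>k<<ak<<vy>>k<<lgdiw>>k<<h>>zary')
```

Matches: at [2:11] match '<<i2q7y>>', group 1 = 'i2q7y'; at [12:22] match '<<ak<<vy>>', group 1 = 'ak<<vy'; at [23:32] match '<<lgdiw>>', group 1 = 'lgdiw'; at [33:38] match '<<h>>', group 1 = 'h'.
With a single group, `findall` returns only what that group captured — 4 items.

['i2q7y', 'ak<<vy', 'lgdiw', 'h']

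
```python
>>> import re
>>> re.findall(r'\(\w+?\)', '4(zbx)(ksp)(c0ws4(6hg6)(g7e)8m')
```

Matches: at [1:6] → '(zbx)'; at [6:11] → '(ksp)'; at [17:23] → '(6hg6)'; at [23:28] → '(g7e)'.
With no groups in the pattern, `findall` gives back each whole match — 4 here.

['(zbx)', '(ksp)', '(6hg6)', '(g7e)']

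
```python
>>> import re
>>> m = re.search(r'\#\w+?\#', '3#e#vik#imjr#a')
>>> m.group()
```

'#e#'

Unlike `match`, `search` isn't anchored — it looks for the pattern anywhere in the string.
The match spans [1:4] → '#e#'.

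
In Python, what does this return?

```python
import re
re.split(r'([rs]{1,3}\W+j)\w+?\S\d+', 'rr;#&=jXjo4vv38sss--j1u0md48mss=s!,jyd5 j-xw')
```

The pattern matches 1 to 3 of one of [rs], then one or more of a non-word character, then a literal 'j' (captured); then one or more of a word character (lazy), then a non-whitespace character, then one or more of a digit.
`re.split` interleaves the captured-group text with the surrounding fragments.

['', 'rr;#&=j', 'vv38', 'sss--j', 'md48mss=', 's!,j', ' j-xw']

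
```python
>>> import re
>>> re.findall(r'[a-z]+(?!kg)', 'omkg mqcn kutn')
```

The negative lookaround is zero-width — it rules out positions where the adjacent text would match, without consuming anything.
No capturing groups, so `findall` returns the 3 full match strings.

['omkg', 'mqcn', 'kutn']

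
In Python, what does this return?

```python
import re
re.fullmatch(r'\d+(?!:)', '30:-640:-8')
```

For `fullmatch`, every character of the input must be accounted for by the pattern.
Here the string isn't matched end-to-end, so the call returns None.

None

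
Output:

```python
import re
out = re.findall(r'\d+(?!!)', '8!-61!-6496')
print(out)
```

A negative assertion filters positions out without eating any characters.
Matches: at [3:4] → '6'; at [7:11] → '6496'.
Since nothing is captured, `findall` lists the 2 matched substrings directly.

['6', '6496']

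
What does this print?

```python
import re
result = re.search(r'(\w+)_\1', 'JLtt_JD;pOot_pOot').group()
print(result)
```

pOot_pOot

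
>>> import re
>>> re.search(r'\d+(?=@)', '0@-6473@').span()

(0, 1)

Because the assertion is zero-width, the text it checks is not consumed and won't appear in the result.
The match spans [0:1] → '0'.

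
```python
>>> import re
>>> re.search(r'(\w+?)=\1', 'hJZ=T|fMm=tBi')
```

None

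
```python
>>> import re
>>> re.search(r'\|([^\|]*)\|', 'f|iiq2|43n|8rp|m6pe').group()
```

'|iiq2|'

The match spans [1:7] → '|iiq2|'.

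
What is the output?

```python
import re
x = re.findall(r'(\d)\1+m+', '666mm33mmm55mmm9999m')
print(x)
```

The backreference `\1` re-matches whatever the first group consumed, character for character.
With a single group, `findall` returns only what that group captured — 4 items.

['6', '3', '5', '9']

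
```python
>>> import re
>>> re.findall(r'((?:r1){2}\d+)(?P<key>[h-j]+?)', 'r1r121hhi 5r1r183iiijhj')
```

2 groups means each result is a tuple of 2 captured strings — 2 here.

[('r1r121', 'h'), ('r1r183', 'i')]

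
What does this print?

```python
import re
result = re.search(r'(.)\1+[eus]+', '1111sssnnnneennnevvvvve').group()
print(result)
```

After group 1 captures some text, `\1` only succeeds where that same text appears again.
`re.search` tries every starting position until one works.
The match spans [0:7] → '1111sss'.
Captured: group 1 = '1'.

1111sss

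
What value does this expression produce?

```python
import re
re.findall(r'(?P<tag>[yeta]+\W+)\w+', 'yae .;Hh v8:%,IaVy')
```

['yae .;']

The pattern matches one or more of one of [yeta], then one or more of a non-word character (captured as 'tag'); then one or more of a word character.
Because there's exactly one group, `findall` drops the full match and keeps group 1 from the one hit.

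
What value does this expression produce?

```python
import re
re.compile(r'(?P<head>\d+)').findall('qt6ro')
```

['6']

Pattern: one or more of a digit (captured as 'head').
Matches: at [2:3] match '6', group 1 = '6'.
Because there's exactly one group, `findall` drops the full match and keeps group 1 from the one hit.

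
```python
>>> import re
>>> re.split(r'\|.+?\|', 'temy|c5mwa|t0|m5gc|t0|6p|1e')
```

A `+?`/`*?`/`{m,n}?` starts at its minimum and grows only as far as needed for what follows to match.
`split` removes every match and returns the 4 fragments in between.

['temy', 't0', 't0', '1e']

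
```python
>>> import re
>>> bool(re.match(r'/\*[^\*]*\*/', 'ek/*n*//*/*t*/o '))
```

`re.match` only tries the pattern at the start of the string.
Here position 0 doesn't satisfy it, so the call returns None, and `bool(None)` is False.

False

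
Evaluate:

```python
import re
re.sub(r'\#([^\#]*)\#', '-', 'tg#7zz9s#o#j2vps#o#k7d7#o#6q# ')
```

'tg-o-o-o- '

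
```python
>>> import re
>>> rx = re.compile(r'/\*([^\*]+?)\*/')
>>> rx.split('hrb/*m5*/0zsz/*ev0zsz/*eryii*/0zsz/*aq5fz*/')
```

Because the pattern has a capturing group, `split` also inserts each captured text between the pieces.

['hrb', 'm5', '0zsz/*ev0zsz', 'eryii', '0zsz', 'aq5fz', '']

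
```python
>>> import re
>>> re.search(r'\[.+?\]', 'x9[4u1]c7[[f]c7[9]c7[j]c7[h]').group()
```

'[4u1]'

`re.search` tries every starting position until one works.
The match spans [2:7] → '[4u1]'.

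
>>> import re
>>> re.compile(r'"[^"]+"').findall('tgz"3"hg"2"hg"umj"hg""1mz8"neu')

['"3"', '"2"', '"umj"', '"1mz8"']

Scanning left to right: at [3:6] → '"3"'; at [8:11] → '"2"'; at [13:18] → '"umj"'; at [21:27] → '"1mz8"'.
Since nothing is captured, `findall` lists the 4 matched substrings directly.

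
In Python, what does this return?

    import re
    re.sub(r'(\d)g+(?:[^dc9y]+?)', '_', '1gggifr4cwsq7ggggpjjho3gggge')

The `?` after the quantifier makes it lazy — it takes as little as possible before letting the rest of the pattern try.
`sub` substitutes '_' at each match site.

'_fr4cwsq_jjho_'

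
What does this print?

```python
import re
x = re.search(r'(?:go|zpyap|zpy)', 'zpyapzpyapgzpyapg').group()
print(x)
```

zpyap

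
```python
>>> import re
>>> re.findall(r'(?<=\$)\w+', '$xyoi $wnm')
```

Lookahead/lookbehind check context without consuming it, so the matched span excludes the asserted characters.
Walking the string: at [1:5] → 'xyoi'; at [7:10] → 'wnm'.
No capturing groups, so `findall` returns the 2 full match strings.

['xyoi', 'wnm']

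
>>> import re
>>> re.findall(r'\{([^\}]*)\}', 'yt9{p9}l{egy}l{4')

Matches: at [3:7] match '{p9}', group 1 = 'p9'; at [8:13] match '{egy}', group 1 = 'egy'.
One capturing group, so `findall` returns just the captured substring from each match — 2 in all.

['p9', 'egy']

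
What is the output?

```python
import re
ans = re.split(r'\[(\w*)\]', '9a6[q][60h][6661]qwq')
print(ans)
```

`re.split` interleaves the captured-group text with the surrounding fragments.

['9a6', 'q', '', '60h', '', '6661', 'qwq']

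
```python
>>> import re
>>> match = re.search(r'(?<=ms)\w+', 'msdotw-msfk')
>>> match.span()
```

(2, 6)

Because the assertion is zero-width, the text it checks is not consumed and won't appear in the result.
The match spans [2:6] → 'dotw'.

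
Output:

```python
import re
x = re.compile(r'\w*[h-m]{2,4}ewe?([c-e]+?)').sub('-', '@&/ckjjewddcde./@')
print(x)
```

@&/-dcde./@

The pattern matches zero or more of a word character; then 2 to 4 of a character in [h-m]; then the literal 'ew', then optionally a literal 'e'; then one or more of a character in [c-e] (lazy) (captured).
With the lazy modifier that quantifier settles for the fewest repetitions that let the rest of the pattern succeed (the atoms after it are unaffected and can still be greedy).
Matches: at [3:10] → 'ckjjewd'.
Every occurrence is swapped for '-'.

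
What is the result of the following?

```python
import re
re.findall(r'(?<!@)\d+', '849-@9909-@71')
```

Because the assertion is negative and zero-width, positions next to the forbidden text are skipped.
Matches: at [0:3] → '849'; at [6:9] → '909'; at [12:13] → '1'.
No capturing groups, so `findall` returns the 3 full match strings.

['849', '909', '1']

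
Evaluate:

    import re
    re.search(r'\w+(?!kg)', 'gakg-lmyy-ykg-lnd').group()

The negative lookahead/lookbehind blocks any match where the forbidden context is present.
Unlike `match`, `search` isn't anchored — it looks for the pattern anywhere in the string.
The match spans [0:4] → 'gakg'.

'gakg'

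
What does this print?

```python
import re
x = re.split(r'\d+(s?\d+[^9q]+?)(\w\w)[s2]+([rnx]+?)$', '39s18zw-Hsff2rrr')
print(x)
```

['', 's18zw-Hs', 'ff', 'rrr', '']

This matches one or more of a digit; then optionally a literal 's', then one or more of a digit, then one or more of any character except [9q] (lazy) (captured); then a word character, then a word character (captured); then one or more of one of [s2]; then one or more of one of [rnx] (lazy) (captured); then anchored at the end.
`re.split` interleaves the captured-group text with the surrounding fragments.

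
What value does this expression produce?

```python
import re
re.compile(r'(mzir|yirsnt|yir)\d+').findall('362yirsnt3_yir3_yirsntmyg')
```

`findall` collects group 1 from each match (2 total).

['yirsnt', 'yir']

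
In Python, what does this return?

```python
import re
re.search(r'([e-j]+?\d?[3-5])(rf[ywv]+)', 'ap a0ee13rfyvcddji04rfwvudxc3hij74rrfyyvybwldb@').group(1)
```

The match spans [5:13] → 'ee13rfyv'.
Captured: group 1 = 'ee13', group 2 = 'rfyv'.

'ee13'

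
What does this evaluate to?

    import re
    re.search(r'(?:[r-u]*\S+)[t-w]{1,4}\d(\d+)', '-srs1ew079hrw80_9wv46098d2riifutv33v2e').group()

'-srs1ew079hrw80_9wv46098d2riifutv33'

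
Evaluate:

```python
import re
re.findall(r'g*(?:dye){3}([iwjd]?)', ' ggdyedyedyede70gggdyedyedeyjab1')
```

This matches zero or more of the literal 'g', then the literal 'dye' repeated 3 times; then optionally one of [iwjd] (captured).
Matches: at [1:13] match 'ggdyedyedyed', group 1 = 'd'.
Because there's exactly one group, `findall` drops the full match and keeps group 1 from the one hit.

['d']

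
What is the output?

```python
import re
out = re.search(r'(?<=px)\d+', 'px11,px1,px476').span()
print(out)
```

(2, 4)

The positive lookaround only admits positions where the adjacent text matches; those characters stay outside the span.
`re.search` scans for the first position where the pattern succeeds.
The match spans [2:4] → '11'.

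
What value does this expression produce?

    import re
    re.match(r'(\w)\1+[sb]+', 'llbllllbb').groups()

The match spans [0:3] → 'llb'.
Captured: group 1 = 'l'.

('l',)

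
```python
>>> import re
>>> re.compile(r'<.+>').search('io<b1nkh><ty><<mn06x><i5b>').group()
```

`search` walks the string left to right and returns the first match it finds.
The match spans [2:26] → '<b1nkh><ty><<mn06x><i5b>'.

'<b1nkh><ty><<mn06x><i5b>'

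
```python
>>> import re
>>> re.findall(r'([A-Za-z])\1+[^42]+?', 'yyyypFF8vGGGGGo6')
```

['y', 'F', 'G']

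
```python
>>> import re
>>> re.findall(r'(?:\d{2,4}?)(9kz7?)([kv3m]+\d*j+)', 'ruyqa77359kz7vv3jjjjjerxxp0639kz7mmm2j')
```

This matches 2 to 4 of a digit (lazy) (non-capturing group); then the literal '9kz', then optionally a literal '7' (captured); then one or more of one of [kv3m], then zero or more of a digit, then one or more of the literal 'j' (captured).
`findall` packs the 2 group values into a tuple for every match.

[('9kz7', 'vv3jjjjj'), ('9kz7', 'mmm2j')]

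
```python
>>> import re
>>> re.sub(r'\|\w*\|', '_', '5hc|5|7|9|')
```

'5hc_7_'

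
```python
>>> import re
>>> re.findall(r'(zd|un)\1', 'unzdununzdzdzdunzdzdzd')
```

['un', 'zd', 'zd']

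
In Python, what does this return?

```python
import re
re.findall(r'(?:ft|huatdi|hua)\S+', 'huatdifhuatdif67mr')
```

['huatdifhuatdif67mr']

Walking the string: at [0:18] → 'huatdifhuatdif67mr'.
No capturing groups, so `findall` returns the 1 full match string.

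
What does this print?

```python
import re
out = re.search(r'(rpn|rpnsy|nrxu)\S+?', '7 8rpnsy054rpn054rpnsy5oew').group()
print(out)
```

`|` is ordered: at each position the engine commits to the first alternative that works.
Unlike `match`, `search` isn't anchored — it looks for the pattern anywhere in the string.
The match spans [3:7] → 'rpns'.
Captured: group 1 = 'rpn'.

rpns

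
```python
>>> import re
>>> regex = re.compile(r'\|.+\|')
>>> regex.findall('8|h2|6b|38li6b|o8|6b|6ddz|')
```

['|h2|6b|38li6b|o8|6b|6ddz|']

`findall` yields the raw match text (1 of them) because the pattern has no groups.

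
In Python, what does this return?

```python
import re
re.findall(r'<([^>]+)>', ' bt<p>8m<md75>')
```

Walking the string: at [3:6] match '<p>', group 1 = 'p'; at [8:14] match '<md75>', group 1 = 'md75'.
Because there's exactly one group, `findall` drops the full match and keeps group 1 from each hit.

['p', 'md75']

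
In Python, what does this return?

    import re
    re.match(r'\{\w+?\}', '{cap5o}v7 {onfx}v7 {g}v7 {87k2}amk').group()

`re.match` only tries the pattern at the start of the string.
The match spans [0:7] → '{cap5o}'.

'{cap5o}'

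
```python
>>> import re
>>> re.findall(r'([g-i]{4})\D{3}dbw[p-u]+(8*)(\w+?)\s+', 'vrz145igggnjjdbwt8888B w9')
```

The pattern matches exactly 4 of a character in [g-i] (captured); then exactly 3 of a non-digit; then the literal 'dbw', then one or more of a character in [p-u]; then zero or more of a literal '8' (captured); then one or more of a word character (lazy) (captured); then one or more of whitespace.
Scanning left to right: at [6:23] match 'igggnjjdbwt8888B ', groups = ('iggg', '8888', 'B').
`findall` packs the 3 group values into a tuple for every match.

[('iggg', '8888', 'B')]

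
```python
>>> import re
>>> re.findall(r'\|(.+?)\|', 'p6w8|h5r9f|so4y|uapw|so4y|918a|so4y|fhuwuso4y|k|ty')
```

['h5r9f', 'uapw', '918a', 'fhuwuso4y']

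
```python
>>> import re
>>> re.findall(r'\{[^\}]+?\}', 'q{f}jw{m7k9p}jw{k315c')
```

['{f}', '{m7k9p}']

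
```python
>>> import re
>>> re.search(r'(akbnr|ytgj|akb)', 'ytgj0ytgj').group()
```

'ytgj'

`re.search` scans for the first position where the pattern succeeds.
The match spans [0:4] → 'ytgj'.
Captured: group 1 = 'ytgj'.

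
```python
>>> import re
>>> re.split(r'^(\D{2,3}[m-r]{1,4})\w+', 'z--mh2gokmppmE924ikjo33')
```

['', 'z--m', '']

Pattern: anchored at the start of the string; then 2 to 3 of a non-digit, then 1 to 4 of a character in [m-r] (captured); then one or more of a word character.
Matches to split on: at [0:23] → 'z--mh2gokmppmE924ikjo33'.
Because the pattern has a capturing group, `split` also inserts each captured text between the pieces.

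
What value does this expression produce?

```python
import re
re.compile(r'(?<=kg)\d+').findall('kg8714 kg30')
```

Because the assertion is zero-width, the text it checks is not consumed and won't appear in the result.
Matches: at [2:6] → '8714'; at [9:11] → '30'.
Since nothing is captured, `findall` lists the 2 matched substrings directly.

['8714', '30']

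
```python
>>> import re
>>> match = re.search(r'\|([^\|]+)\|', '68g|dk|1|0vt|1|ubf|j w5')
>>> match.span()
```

(3, 7)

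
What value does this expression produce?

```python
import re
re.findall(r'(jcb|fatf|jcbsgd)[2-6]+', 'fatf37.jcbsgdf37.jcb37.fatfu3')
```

Walking the string: at [0:5] match 'fatf3', group 1 = 'fatf'; at [17:21] match 'jcb3', group 1 = 'jcb'.
With a single group, `findall` returns only what that group captured — 2 items.

['fatf', 'jcb']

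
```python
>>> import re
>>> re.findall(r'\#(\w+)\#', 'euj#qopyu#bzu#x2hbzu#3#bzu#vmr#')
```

['qopyu', 'x2hbzu', 'bzu']

Walking the string: at [3:10] match '#qopyu#', group 1 = 'qopyu'; at [13:21] match '#x2hbzu#', group 1 = 'x2hbzu'; at [22:27] match '#bzu#', group 1 = 'bzu'.
With a single group, `findall` returns only what that group captured — 3 items.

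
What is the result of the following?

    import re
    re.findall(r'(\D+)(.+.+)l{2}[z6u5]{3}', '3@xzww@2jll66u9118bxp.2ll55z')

Pattern: one or more of a non-digit (captured); then one or more of any character, then one or more of any character (captured); then exactly 2 of the literal 'l', then exactly 3 of one of [z6u5].
Matches: at [1:28] match '@xzww@2jll66u9118bxp.2ll55z', groups = ('@xzww@', '2jll66u9118bxp.2').
2 groups means the one result is a tuple of 2 captured strings — 1 here.

[('@xzww@', '2jll66u9118bxp.2')]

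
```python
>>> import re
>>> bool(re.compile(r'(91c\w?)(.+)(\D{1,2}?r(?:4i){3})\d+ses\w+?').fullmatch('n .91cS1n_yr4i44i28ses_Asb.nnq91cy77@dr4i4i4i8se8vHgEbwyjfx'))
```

False

`fullmatch` succeeds only if the pattern covers the string from start to end.
Here there's no way to consume every character, so the call returns None, and `bool(None)` is False.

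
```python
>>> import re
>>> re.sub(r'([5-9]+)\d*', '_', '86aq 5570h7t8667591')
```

Each match is replaced by '_'.

'_aq _h_t_'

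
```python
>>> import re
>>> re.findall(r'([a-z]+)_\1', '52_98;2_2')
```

[]

After group 1 captures some text, `\1` only succeeds where that same text appears again.
`findall` collects group 1 from each match (0 total).
Nothing in the string satisfies the pattern, so the list is empty.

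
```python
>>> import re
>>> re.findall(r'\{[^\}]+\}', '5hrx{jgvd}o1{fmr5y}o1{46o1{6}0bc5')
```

Matches: at [4:10] → '{jgvd}'; at [12:19] → '{fmr5y}'; at [21:29] → '{46o1{6}'.
No capturing groups, so `findall` returns the 3 full match strings.

['{jgvd}', '{fmr5y}', '{46o1{6}']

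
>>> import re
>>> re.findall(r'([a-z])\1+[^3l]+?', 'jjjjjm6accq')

`\1` has to match the exact text group 1 already captured.
Matches: at [0:6] match 'jjjjjm', group 1 = 'j'; at [8:11] match 'ccq', group 1 = 'c'.
Because there's exactly one group, `findall` drops the full match and keeps group 1 from each hit.

['j', 'c']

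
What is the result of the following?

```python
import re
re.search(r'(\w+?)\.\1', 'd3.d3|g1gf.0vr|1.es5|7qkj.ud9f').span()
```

(0, 5)

`\1` has to match the exact text group 1 already captured.
The match spans [0:5] → 'd3.d3'.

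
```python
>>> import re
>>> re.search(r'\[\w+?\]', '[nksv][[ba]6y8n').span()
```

(0, 6)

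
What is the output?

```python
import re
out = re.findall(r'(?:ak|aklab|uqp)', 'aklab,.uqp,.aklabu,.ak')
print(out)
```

['ak', 'uqp', 'ak', 'ak']

Alternation isn't longest-match — the leftmost alternative that fits at this position is chosen.
Matches: at [0:2] → 'ak'; at [7:10] → 'uqp'; at [12:14] → 'ak'; at [20:22] → 'ak'.
No capturing groups, so `findall` returns the 4 full match strings.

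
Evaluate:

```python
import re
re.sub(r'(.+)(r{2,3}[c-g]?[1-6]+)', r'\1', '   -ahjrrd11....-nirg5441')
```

'   -ahj....-nirg5441'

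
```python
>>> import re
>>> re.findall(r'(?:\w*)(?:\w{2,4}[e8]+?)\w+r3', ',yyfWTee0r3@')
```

Pattern: zero or more of a word character (non-capturing group); then 2 to 4 of a word character, then one or more of one of [e8] (lazy) (non-capturing group); then one or more of a word character, then the literal 'r3'.
`findall` yields the raw match text (1 of them) because the pattern has no groups.

['yyfWTee0r3']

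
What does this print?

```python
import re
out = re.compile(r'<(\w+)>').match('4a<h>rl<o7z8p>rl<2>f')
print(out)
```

None

`match` is anchored at position 0; if the pattern doesn't fit there, it returns None.
Here the string doesn't start with a match, so the call returns None.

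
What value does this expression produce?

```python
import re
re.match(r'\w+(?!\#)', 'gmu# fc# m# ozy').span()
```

The negative lookahead/lookbehind blocks any match where the forbidden context is present.
`re.match` won't scan ahead — the pattern has to work from the very first character.
The match spans [0:2] → 'gm'.

(0, 2)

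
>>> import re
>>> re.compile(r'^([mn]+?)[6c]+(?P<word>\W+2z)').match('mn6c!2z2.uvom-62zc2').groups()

('mn', '!2z')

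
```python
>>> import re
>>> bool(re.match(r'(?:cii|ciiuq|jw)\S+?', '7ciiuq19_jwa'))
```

False

`re.match` won't scan ahead — the pattern has to work from the very first character.
Here the string doesn't start with a match, so the call returns None, and `bool(None)` is False.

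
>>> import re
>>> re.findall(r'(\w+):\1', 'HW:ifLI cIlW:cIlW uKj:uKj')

A backreference is literal: `\1` must see the identical characters the first group matched.
`findall` collects group 1 from each match (2 total).

['cIlW', 'uKj']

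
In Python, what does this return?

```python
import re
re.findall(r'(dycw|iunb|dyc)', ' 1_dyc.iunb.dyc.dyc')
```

['dyc', 'iunb', 'dyc', 'dyc']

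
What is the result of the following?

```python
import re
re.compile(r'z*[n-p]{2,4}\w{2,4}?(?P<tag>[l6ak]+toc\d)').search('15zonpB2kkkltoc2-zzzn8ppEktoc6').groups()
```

('kkkltoc2',)

The match spans [2:16] → 'zonpB2kkkltoc2'.
Captured: group 1 = 'kkkltoc2'.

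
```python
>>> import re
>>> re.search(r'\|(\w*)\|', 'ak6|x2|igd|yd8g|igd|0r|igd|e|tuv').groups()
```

('x2',)

Unlike `match`, `search` isn't anchored — it looks for the pattern anywhere in the string.
The match spans [3:7] → '|x2|'.
Captured: group 1 = 'x2'.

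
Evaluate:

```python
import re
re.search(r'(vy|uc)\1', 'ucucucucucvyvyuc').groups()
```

('uc',)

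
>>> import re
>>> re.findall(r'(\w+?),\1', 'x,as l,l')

`\1` has to match the exact text group 1 already captured.
Because there's exactly one group, `findall` drops the full match and keeps group 1 from the one hit.

['l']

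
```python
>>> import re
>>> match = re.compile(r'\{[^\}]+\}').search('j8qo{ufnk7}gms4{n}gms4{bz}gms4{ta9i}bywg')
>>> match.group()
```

'{ufnk7}'

`search` walks the string left to right and returns the first match it finds.
The match spans [4:11] → '{ufnk7}'.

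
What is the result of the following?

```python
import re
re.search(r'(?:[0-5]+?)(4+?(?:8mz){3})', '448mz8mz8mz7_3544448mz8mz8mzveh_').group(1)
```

'48mz8mz8mz'

The match spans [0:11] → '448mz8mz8mz'.
Captured: group 1 = '48mz8mz8mz'.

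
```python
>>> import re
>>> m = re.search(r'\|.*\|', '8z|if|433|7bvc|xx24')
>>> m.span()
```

`search` walks the string left to right and returns the first match it finds.
The match spans [2:15] → '|if|433|7bvc|'.

(2, 15)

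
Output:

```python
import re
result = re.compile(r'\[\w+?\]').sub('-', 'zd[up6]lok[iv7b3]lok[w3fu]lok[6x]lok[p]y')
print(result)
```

Every occurrence is swapped for '-'.

zd-lok-lok-lok-lok-y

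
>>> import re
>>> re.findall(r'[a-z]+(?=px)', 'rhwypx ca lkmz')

['rhwy']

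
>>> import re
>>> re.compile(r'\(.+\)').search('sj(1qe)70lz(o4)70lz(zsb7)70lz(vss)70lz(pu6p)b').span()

`re.search` scans for the first position where the pattern succeeds.
The match spans [2:44] → '(1qe)70lz(o4)70lz(zsb7)70lz(vss)70lz(pu6p)'.

(2, 44)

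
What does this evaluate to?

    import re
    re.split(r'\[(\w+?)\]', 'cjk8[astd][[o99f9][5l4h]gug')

['cjk8', 'astd', '[', 'o99f9', '', '5l4h', 'gug']

Matches to split on: at [4:10] → '[astd]'; at [11:18] → '[o99f9]'; at [18:24] → '[5l4h]'.
The group in the pattern means `split` returns the separators' captures alongside the pieces.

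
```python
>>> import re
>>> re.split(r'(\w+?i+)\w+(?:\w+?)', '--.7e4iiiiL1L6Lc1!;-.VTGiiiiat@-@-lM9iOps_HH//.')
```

This matches one or more of a word character (lazy), then one or more of the literal 'i' (captured); then one or more of a word character; then one or more of a word character (lazy) (non-capturing group).
Matches to split on: at [3:17] → '7e4iiiiL1L6Lc1'; at [21:30] → 'VTGiiiiat'; at [34:44] → 'lM9iOps_HH'.
The group in the pattern means `split` returns the separators' captures alongside the pieces.

['--.', '7e4iiii', '!;-.', 'VTGiiii', '@-@-', 'lM9i', '//.']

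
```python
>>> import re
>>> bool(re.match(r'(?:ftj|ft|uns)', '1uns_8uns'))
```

False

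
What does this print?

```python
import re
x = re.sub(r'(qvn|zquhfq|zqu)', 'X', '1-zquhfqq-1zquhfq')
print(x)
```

1-Xq-1X

The regex engine tests alternatives in the order written; an earlier branch that matches wins even if a later one would match more.
`sub` substitutes 'X' at each match site.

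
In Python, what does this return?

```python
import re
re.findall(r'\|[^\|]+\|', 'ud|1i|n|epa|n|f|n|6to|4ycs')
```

['|1i|', '|epa|', '|f|', '|6to|']

Scanning left to right: at [2:6] → '|1i|'; at [7:12] → '|epa|'; at [13:16] → '|f|'; at [17:22] → '|6to|'.
`findall` yields the raw match text (4 of them) because the pattern has no groups.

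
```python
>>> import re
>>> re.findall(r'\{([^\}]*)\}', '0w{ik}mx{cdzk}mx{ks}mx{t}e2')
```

['ik', 'cdzk', 'ks', 't']

Because there's exactly one group, `findall` drops the full match and keeps group 1 from each hit.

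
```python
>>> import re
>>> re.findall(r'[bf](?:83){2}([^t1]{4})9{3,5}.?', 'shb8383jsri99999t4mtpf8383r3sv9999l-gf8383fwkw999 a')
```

['jsri', 'r3sv', 'fwkw']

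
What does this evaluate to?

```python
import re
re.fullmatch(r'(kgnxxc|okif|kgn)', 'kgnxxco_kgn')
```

None

`re.fullmatch` is like wrapping the pattern in `^…$` (in single-line mode).
Here there's no way to consume every character, so the call returns None.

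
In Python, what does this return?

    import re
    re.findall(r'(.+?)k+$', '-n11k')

['-n11']

Pattern: one or more of any character (lazy) (captured); then one or more of a literal 'k'; then anchored at the end.
`findall` collects group 1 from the one match (1 total).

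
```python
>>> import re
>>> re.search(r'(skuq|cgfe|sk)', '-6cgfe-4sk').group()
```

The match spans [2:6] → 'cgfe'.

'cgfe'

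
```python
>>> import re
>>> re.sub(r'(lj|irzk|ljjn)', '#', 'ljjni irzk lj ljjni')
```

'#jni # # #jni'

Branches in `(...|...)` are attempted left-to-right; the first branch that allows the whole pattern to succeed is taken.
Matches: at [0:2] → 'lj'; at [6:10] → 'irzk'; at [11:13] → 'lj'; at [14:16] → 'lj'.
Each match is replaced by '#'.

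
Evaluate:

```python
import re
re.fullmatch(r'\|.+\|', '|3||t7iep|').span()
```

`fullmatch` succeeds only if the pattern covers the string from start to end.
The match spans [0:10] → '|3||t7iep|'.

(0, 10)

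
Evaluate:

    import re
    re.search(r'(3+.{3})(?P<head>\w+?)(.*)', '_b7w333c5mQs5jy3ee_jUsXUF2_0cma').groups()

The match spans [4:31] → '333c5mQs5jy3ee_jUsXUF2_0cma'.
Captured: group 1 = '333c5m', group 2 = 'Q', group 3 = 's5jy3ee_jUsXUF2_0cma'.

('333c5m', 'Q', 's5jy3ee_jUsXUF2_0cma')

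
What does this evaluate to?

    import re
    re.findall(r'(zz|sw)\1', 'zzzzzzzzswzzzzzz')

['zz', 'zz', 'zz']

The backreference `\1` re-matches whatever the first group consumed, character for character.
With a single group, `findall` returns only what that group captured — 3 items.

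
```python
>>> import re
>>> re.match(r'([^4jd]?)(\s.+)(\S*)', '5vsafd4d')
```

None

The pattern matches optionally any character except [4jd] (captured); then whitespace, then one or more of any character (captured); then zero or more of a non-whitespace character (captured).
`re.match` won't scan ahead — the pattern has to work from the very first character.
Here the string doesn't start with a match, so the call returns None.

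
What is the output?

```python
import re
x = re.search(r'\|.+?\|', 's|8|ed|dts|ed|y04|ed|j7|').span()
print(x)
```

Lazy quantifiers expand one character at a time until the remainder of the pattern can match.
The match spans [1:4] → '|8|'.

(1, 4)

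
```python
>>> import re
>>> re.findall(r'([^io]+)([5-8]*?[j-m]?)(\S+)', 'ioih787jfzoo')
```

Pattern: one or more of any character except [io] (captured); then zero or more of a character in [5-8] (lazy), then optionally a character in [j-m] (captured); then one or more of a non-whitespace character (captured).
Walking the string: at [3:12] match 'h787jfzoo', groups = ('h787jfz', '', 'oo').
3 groups means the one result is a tuple of 3 captured strings — 1 here.

[('h787jfz', '', 'oo')]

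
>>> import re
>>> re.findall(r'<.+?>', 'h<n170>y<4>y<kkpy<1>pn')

['<n170>', '<4>', '<kkpy<1>']

The `?` after the quantifier makes it lazy — it takes as little as possible before letting the rest of the pattern try.
`findall` yields the raw match text (3 of them) because the pattern has no groups.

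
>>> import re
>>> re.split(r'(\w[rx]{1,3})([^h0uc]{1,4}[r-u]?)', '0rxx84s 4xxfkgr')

['', '0rxx', '84s ', '', '4xx', 'fkgr', '']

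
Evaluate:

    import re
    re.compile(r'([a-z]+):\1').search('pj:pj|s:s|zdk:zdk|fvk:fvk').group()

'pj:pj'

`\1` is not a pattern — it's the concrete string captured by group 1, re-applied verbatim.
The match spans [0:5] → 'pj:pj'.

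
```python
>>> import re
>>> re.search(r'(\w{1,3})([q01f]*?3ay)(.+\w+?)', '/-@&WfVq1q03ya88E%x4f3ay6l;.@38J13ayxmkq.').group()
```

Pattern: 1 to 3 of a word character (captured); then zero or more of one of [q01f] (lazy), then the literal '3ay' (captured); then one or more of any character, then one or more of a word character (lazy) (captured).
`re.search` tries every starting position until one works.
The match spans [18:40] → 'x4f3ay6l;.@38J13ayxmkq'.
Captured: group 1 = 'x4f', group 2 = '3ay', group 3 = '6l;.@38J13ayxmkq'.

'x4f3ay6l;.@38J13ayxmkq'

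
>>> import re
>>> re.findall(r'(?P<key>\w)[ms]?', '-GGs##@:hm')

Pattern: a word character (captured as 'key'); then optionally one of [ms].
Matches: at [1:2] match 'G', group 1 = 'G'; at [2:4] match 'Gs', group 1 = 'G'; at [8:10] match 'hm', group 1 = 'h'.
Because there's exactly one group, `findall` drops the full match and keeps group 1 from each hit.

['G', 'G', 'h']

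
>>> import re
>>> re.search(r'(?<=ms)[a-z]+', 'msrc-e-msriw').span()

The lookaround is zero-width — it requires the adjacent text to match without consuming it, so the asserted text isn't part of the match.
`re.search` scans for the first position where the pattern succeeds.
The match spans [2:4] → 'rc'.

(2, 4)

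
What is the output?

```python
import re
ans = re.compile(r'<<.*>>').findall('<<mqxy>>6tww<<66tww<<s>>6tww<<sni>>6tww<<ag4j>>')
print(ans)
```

Walking the string: at [0:47] → '<<mqxy>>6tww<<66tww<<s>>6tww<<sni>>6tww<<ag4j>>'.
With no groups in the pattern, `findall` gives back each whole match — 1 here.

['<<mqxy>>6tww<<66tww<<s>>6tww<<sni>>6tww<<ag4j>>']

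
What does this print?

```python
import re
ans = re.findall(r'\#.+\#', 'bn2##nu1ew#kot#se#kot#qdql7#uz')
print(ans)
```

['##nu1ew#kot#se#kot#qdql7#']

Matches: at [3:28] → '##nu1ew#kot#se#kot#qdql7#'.
`findall` yields the raw match text (1 of them) because the pattern has no groups.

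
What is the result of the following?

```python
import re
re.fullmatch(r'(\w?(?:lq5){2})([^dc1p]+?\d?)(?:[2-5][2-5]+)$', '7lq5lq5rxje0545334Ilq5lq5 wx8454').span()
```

This matches optionally a word character, then the literal 'lq5' repeated 2 times (captured); then one or more of any character except [dc1p] (lazy), then optionally a digit (captured); then a character in [2-5], then one or more of a character in [2-5] (non-capturing group); then anchored at the end.
`re.fullmatch` requires the pattern to consume the entire string.
The match spans [0:32] → '7lq5lq5rxje0545334Ilq5lq5 wx8454'.
Captured: group 1 = '7lq5lq5', group 2 = 'rxje0545334Ilq5lq5 wx8'.

(0, 32)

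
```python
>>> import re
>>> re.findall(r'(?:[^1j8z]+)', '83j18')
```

The pattern matches one or more of any character except [1j8z] (non-capturing group).
Scanning left to right: at [1:2] → '3'.
Since nothing is captured, `findall` lists the 1 matched substring directly.

['3']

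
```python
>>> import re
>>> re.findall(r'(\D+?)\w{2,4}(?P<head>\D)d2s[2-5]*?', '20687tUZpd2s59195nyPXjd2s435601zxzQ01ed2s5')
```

[('t', 'p'), ('n', 'j'), ('zx', 'e')]

The pattern matches one or more of a non-digit (lazy) (captured); then 2 to 4 of a word character; then a non-digit (captured as 'head'); then the literal 'd2s', then zero or more of a character in [2-5] (lazy).
A `+?`/`*?`/`{m,n}?` starts at its minimum and grows only as far as needed for what follows to match.
Scanning left to right: at [5:12] match 'tUZpd2s', groups = ('t', 'p'); at [17:25] match 'nyPXjd2s', groups = ('n', 'j'); at [31:41] match 'zxzQ01ed2s', groups = ('zx', 'e').
2 groups means each result is a tuple of 2 captured strings — 3 here.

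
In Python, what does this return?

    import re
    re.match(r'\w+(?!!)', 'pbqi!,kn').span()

(0, 3)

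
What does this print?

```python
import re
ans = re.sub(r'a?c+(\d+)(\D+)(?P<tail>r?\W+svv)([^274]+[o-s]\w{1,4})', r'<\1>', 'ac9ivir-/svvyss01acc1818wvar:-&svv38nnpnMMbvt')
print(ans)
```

Pattern: optionally the literal 'a', then one or more of the literal 'c'; then one or more of a digit (captured); then one or more of a non-digit (captured); then optionally the literal 'r', then one or more of a non-word character, then the literal 'svv' (captured as 'tail'); then one or more of any character except [274], then a character in [o-s], then 1 to 4 of a word character (captured).
Matches: at [0:43] → 'ac9ivir-/svvyss01acc1818wvar:-&svv38nnpnMMb'.
`\1` in the replacement pulls in group 1's text for each match.

<9>vt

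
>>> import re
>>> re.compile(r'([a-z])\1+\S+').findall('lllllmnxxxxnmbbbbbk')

['l']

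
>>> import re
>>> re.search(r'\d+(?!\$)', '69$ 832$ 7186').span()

(0, 1)

The negative lookaround is zero-width — it rules out positions where the adjacent text would match, without consuming anything.
The match spans [0:1] → '6'.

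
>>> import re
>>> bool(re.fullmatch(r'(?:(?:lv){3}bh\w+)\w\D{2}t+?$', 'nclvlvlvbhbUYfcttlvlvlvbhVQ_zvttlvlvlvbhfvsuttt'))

For `fullmatch`, every character of the input must be accounted for by the pattern.
Here the pattern can't cover the whole string, so the call returns None, and `bool(None)` is False.

False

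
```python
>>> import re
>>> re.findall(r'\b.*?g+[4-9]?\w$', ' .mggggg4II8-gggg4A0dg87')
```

['mggggg4II8-gggg4A0dg87']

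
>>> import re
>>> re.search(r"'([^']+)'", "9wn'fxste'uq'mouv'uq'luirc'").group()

The match spans [3:10] → "'fxste'".

"'fxste'"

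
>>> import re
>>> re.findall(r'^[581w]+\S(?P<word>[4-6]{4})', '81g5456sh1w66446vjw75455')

The pattern matches anchored at the start of the string; then one or more of one of [581w], then a non-whitespace character; then exactly 4 of a character in [4-6] (captured as 'word').
Because there's exactly one group, `findall` drops the full match and keeps group 1 from the one hit.

['5456']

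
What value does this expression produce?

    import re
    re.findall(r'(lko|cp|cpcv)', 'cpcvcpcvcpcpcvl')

['cp', 'cp', 'cp', 'cp']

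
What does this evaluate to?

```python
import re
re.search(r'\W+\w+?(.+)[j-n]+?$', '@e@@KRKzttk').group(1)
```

'@@KRKztt'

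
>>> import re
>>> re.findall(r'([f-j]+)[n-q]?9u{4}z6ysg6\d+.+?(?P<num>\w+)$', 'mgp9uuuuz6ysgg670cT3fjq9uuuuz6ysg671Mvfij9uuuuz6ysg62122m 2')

[('fj', '2')]

This matches one or more of a character in [f-j] (captured); then optionally a character in [n-q], then a literal '9', then exactly 4 of a literal 'u'; then the literal 'z6y', then the literal 'sg6'; then one or more of a digit, then one or more of any character (lazy); then one or more of a word character (captured as 'num'); then anchored at the end.
Matches: at [20:59] match 'fjq9uuuuz6ysg671Mvfij9uuuuz6ysg62122m 2', groups = ('fj', '2').
Multiple groups make `findall` return tuples — one 2-tuple for the one match.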